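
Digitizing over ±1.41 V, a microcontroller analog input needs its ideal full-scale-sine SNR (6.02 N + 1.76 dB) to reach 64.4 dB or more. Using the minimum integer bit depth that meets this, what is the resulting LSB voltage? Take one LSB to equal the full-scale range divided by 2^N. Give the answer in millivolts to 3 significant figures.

1.38 mV

Span: 1.41 V − (-1.41 V) = 2.82 V.
Solving 6.02 N ≥ 64.4 − 1.76: N ≥ 10.405. Round up → N = 11.
LSB = 2.82 V / 2^11 = 1.38 mV.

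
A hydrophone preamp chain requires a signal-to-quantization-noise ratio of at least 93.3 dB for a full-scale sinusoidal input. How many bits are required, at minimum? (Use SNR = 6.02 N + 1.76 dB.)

16 bits

Solving 6.02 N ≥ 93.3 − 1.76: N ≥ 15.206. Round up → N = 16.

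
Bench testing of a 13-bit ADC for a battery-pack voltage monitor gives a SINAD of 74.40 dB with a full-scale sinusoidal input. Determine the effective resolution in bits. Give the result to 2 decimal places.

12.07 bits

ENOB = (SINAD − 1.76) / 6.02 = (74.40 − 1.76) / 6.02 = 72.64 / 6.02 = 12.0664.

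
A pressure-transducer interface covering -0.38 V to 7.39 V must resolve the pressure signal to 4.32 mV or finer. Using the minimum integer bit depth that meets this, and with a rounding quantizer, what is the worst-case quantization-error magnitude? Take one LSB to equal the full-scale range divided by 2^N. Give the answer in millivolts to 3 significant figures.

Full-scale range = 7.39 V − (-0.38 V) = 7.77 V.
Levels needed ≥ 7.77/4.32 mV = 1799. 2^11 = 2048 suffices, so N_min = 11.
Step size = 7.77/2048 V = 3.7939 mV.
|e|_max = LSB/2 = 1.90 mV.

1.90 mV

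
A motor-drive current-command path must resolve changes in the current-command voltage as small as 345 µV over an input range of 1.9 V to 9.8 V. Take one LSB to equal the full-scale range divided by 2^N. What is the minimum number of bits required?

15 bits

Span: 9.8 V − (1.9 V) = 7.9 V.
Required number of levels: 7.9/345 µV = 22899; smallest N with 2^N ≥ that is 15.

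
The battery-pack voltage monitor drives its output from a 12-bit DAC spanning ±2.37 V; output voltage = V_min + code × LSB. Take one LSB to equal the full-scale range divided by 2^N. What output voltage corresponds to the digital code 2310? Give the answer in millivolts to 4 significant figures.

303.2 mV

The full-scale span is 2.37 − (-2.37) = 4.74 V. LSB = 4.74 V / 2^12.
V_out = V_min + code × LSB = -2.37 V + 2310 × 4.74 V / 4096
      = -2.37 + 2.67319 = 0.303193 V.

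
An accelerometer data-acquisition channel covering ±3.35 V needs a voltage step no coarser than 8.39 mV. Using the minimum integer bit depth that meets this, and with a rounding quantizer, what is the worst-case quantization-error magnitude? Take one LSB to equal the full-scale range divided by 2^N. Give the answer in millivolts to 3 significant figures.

Span: 3.35 V − (-3.35 V) = 6.7 V.
Need 2^N ≥ 6.7 V / 8.39 mV = 798.6 → N_min = 10.
LSB = 6.7 V ÷ 2^10 = 6.7/1024 V = 6.5430 mV.
|e|_max = LSB/2 = 3.27 mV.

3.27 mV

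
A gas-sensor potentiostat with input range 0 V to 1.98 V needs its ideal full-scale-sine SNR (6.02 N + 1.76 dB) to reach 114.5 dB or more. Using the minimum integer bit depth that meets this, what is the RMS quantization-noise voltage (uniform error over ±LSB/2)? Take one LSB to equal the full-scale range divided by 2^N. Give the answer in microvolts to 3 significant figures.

1.09 µV

Span = 1.98 V.
6.02 N + 1.76 ≥ 114.5 gives N ≥ 18.728, so the minimum integer is 19.
LSB = 1.98 V ÷ 2^19 = 1.98/524288 V = 3.7766 µV.
σ_q = LSB/√12 = 3.7766 µV/3.4641 = 1.09 µV.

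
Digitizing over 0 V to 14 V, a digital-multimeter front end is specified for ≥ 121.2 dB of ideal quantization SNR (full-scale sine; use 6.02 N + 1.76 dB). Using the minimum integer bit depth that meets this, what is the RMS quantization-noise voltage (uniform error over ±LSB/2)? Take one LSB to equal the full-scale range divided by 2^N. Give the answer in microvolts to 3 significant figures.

Range is 14 V.
Solving 6.02 N ≥ 121.2 − 1.76: N ≥ 19.841. Round up → N = 20.
LSB = 14 V / 2^20 = 13.351 µV.
σ_q = LSB/√12 = 13.351 µV/3.4641 = 3.85 µV.

3.85 µV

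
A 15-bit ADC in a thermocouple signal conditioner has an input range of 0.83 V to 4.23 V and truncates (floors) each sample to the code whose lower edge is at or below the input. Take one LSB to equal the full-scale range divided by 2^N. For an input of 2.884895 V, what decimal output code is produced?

19804

The full-scale span is 4.23 − (0.83) = 3.4 V. LSB = 3.4 V / 2^15 ≈ 103.8 µV.
(V_in − V_min) × 2^15/range = (2.884895 − (0.83)) × 32768/3.4 = 19804.353.
Floor → code = 19804.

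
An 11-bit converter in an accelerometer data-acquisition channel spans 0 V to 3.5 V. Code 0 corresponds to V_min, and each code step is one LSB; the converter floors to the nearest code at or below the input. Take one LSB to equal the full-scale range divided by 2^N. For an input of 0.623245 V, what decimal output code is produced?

364

Span = 3.5 V. LSB = 3.5 V / 2^11 ≈ 1.709 mV.
code = ⌊(V_in − V_min)/LSB⌋ = ⌊(V_in − V_min) × 2^11 / range⌋
     = ⌊(0.623245 − (0)) × 2048 / 3.5⌋ = ⌊0.623245 × 2048/3.5⌋
     = ⌊364.687⌋ = 364.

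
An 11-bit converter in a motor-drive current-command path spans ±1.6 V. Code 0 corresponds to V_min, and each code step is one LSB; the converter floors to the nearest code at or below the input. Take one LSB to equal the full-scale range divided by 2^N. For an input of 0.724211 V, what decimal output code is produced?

1487

Range = 1.6 − (-1.6) = 3.2 V. LSB = 3.2 V / 2^11 ≈ 1.562 mV.
code = ⌊(V_in − V_min)/LSB⌋ = ⌊(V_in − V_min) × 2^11 / range⌋
     = ⌊(0.724211 − (-1.6)) × 2048 / 3.2⌋ = ⌊2.324211 × 2048/3.2⌋
     = ⌊1487.495⌋ = 1487.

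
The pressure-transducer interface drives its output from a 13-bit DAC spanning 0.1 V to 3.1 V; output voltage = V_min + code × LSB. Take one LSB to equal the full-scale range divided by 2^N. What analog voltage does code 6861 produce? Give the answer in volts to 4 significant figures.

2.613 V

The full-scale span is 3.1 − (0.1) = 3 V. LSB = 3 V / 2^13.
Output = V_min + (6861/8192) × range = 0.1 + 0.837524 × 3 V
      = 0.1 V + 2.51257 V = 2.61257 V.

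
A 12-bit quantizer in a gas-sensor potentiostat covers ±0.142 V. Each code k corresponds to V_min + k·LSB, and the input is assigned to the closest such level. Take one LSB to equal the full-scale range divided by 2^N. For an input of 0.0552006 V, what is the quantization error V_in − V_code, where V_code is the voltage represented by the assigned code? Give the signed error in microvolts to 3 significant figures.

+9.19 µV

Range = 0.142 − (-0.142) = 0.284 V. LSB = 0.284 V / 2^12 ≈ 69.34 µV.
Position in LSBs: (0.0552006 − (-0.142)) × 4096/0.284 = 2844.1326; rounding gives k = 2844.
V_code = V_min + k × range/2^12 = -0.142 + 2844 × 0.284/4096 = 0.05519140625 V.
V_in − V_code = 0.0552006 − (0.05519140625) = +9.19 µV.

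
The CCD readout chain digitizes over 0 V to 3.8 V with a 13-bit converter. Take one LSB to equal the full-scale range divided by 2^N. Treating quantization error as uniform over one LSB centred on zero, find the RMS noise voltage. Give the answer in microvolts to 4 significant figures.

133.9 µV

Full-scale range = 3.8 V.
LSB = 3.8 V ÷ 2^13 = 3.8/8192 V = 463.867 µV.
RMS of a uniform error over width LSB is LSB/√12 = 133.9 µV.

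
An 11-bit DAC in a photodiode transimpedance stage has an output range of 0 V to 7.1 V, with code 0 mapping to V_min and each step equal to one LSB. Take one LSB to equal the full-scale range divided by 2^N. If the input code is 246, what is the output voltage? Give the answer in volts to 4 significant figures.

Range is 7.1 V. LSB = 7.1 V / 2^11.
V_out = V_min + code × LSB = 0 V + 246 × 7.1 V / 2048
      = 0 + 0.852832 = 0.852832 V.

0.8528 V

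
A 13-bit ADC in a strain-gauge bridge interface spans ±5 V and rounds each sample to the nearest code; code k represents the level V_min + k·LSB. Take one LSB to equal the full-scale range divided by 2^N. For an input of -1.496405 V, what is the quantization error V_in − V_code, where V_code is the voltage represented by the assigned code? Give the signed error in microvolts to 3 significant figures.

Full-scale range = 5 V − (-5 V) = 10 V. LSB = 10 V / 2^13 ≈ 1.221 mV.
(-1.496405 − (-5)) / LSB = 3.503595 × 8192/10 = 2870.1450. Nearest integer: k = 2870.
V_code = V_min + k × range/2^13 = -5 + 2870 × 10/8192 = -1.496582031 V.
V_in − V_code = -1.496405 − (-1.496582031) = +177 µV.

+177 µV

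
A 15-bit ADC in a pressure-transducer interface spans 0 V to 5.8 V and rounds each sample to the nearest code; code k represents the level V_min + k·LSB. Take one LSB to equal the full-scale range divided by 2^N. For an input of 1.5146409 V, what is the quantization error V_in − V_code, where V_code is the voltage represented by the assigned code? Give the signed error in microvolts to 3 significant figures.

Range is 5.8 V. LSB = 5.8 V / 2^15 ≈ 177.0 µV.
(1.5146409 − (0)) / LSB = 1.5146409 × 32768/5.8 = 8557.1988. Nearest integer: k = 8557.
V_code = 0 + (8557/32768) × 5.8 = 1.5146057129 V.
Error = V_in − V_code = 1.5146409 − (1.5146057129) = +35.2 µV.

+35.2 µV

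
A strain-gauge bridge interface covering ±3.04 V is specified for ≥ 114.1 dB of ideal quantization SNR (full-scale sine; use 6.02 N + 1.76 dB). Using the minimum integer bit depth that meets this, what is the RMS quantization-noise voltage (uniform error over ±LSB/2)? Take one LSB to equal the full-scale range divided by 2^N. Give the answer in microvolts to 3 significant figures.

3.35 µV

Full-scale range = 3.04 V − (-3.04 V) = 6.08 V.
Solving 6.02 N ≥ 114.1 − 1.76: N ≥ 18.661. Round up → N = 19.
One LSB is 6.08 V / 524288 = 11.597 µV.
RMS noise = LSB/√12 = 3.35 µV.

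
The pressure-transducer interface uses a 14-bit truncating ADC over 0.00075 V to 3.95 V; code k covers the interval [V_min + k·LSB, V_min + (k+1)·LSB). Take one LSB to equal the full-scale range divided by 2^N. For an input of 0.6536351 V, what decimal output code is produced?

Full-scale range = 3.95 V − (0.00075 V) = 3.94925 V. LSB = 3.94925 V / 2^14 ≈ 241.0 µV.
code = ⌊(V_in − V_min)/LSB⌋ = ⌊(V_in − V_min) × 2^14 / range⌋
     = ⌊(0.6536351 − (0.00075)) × 16384 / 3.94925⌋ = ⌊0.6528851 × 16384/3.94925⌋
     = ⌊2708.583⌋ = 2708.

2708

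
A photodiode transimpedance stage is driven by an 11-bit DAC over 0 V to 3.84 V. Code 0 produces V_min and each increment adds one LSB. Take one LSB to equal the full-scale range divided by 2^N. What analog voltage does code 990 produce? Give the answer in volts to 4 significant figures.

1.856 V

V_FS = 3.84 V. LSB = 3.84 V / 2^11.
V_out = V_min + code × LSB = 0 V + 990 × 3.84 V / 2048
      = 0 V + 1.85625 V = 1.85625 V.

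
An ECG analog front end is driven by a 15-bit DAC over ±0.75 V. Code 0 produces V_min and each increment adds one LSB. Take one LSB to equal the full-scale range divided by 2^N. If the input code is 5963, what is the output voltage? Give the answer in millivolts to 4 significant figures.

Span: 0.75 V − (-0.75 V) = 1.5 V. LSB = 1.5 V / 2^15.
Output = V_min + (5963/32768) × range = -0.75 + 0.181976 × 1.5 V
      = -0.75 V + 0.272964 V = -0.477036 V.

-477.0 mV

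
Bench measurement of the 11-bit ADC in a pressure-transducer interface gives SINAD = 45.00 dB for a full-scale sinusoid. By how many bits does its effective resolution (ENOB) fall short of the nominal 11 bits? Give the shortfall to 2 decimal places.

3.82 bits

ENOB = (SINAD − 1.76)/6.02 = (45.00 − 1.76)/6.02 = 7.1827 bits.
Shortfall = 11 − 7.1827 = 3.8173 bits.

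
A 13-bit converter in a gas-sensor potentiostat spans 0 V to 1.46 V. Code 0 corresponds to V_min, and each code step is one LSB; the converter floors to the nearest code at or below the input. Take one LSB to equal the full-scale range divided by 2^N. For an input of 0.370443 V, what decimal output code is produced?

Full-scale range = 1.46 V. LSB = 1.46 V / 2^13 ≈ 178.2 µV.
code = ⌊(V_in − V_min)/LSB⌋ = ⌊(V_in − V_min) × 2^13 / range⌋
     = ⌊(0.370443 − (0)) × 8192 / 1.46⌋ = ⌊0.370443 × 8192/1.46⌋
     = ⌊2078.540⌋ = 2078.

2078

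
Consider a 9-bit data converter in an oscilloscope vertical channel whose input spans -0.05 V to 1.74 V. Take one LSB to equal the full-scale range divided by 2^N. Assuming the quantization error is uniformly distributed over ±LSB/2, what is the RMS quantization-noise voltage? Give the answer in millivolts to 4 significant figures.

Full-scale range = 1.74 V − (-0.05 V) = 1.79 V.
LSB = 1.79 V / 2^9 = 3.49609 mV.
V_rms = LSB/√12 = 3.49609 mV / √12 = 1.009 mV.

1.009 mV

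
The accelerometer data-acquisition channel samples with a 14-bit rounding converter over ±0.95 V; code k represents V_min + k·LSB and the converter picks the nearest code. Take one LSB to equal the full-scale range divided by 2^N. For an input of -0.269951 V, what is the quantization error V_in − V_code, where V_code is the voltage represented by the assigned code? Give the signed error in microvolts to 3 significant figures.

+19.7 µV

Span: 0.95 V − (-0.95 V) = 1.9 V. LSB = 1.9 V / 2^14 ≈ 116.0 µV.
Position in LSBs: (-0.269951 − (-0.95)) × 16384/1.9 = 5864.1699; rounding gives k = 5864.
V_code = -0.95 + (5864/16384) × 1.9 = -0.26997070313 V.
e = -0.269951 − (-0.26997070313) = +19.7 µV.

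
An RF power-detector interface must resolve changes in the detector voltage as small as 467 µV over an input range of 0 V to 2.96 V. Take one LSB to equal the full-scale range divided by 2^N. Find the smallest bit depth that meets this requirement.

13 bits

Full-scale range = 2.96 V.
Levels needed ≥ 2.96/467 µV = 6338. 2^13 = 8192 suffices, so N_min = 13.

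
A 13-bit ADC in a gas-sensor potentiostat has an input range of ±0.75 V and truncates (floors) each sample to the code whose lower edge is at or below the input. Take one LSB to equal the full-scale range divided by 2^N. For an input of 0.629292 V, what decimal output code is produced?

Full-scale range = 0.75 V − (-0.75 V) = 1.5 V. LSB = 1.5 V / 2^13 ≈ 183.1 µV.
V_in − V_min = 0.629292 − (-0.75) = 1.379292 V.
Divide by LSB: 1.379292 × 8192/1.5 = 7532.7734.
Truncating gives code 7532.

7532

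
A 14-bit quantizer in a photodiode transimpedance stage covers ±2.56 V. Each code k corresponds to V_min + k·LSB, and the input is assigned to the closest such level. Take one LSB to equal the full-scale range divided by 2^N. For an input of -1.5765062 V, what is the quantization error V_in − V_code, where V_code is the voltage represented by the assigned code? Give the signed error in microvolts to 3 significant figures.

+56.3 µV

Span: 2.56 V − (-2.56 V) = 5.12 V. LSB = 5.12 V / 2^14 ≈ 312.5 µV.
(V_in − V_min)/LSB = (-1.5765062 − (-2.56)) × 16384/5.12 = 3147.1802 → nearest code k = 3147.
V_code = V_min + k × range/2^14 = -2.56 + 3147 × 5.12/16384 = -1.5765625000 V.
Error = V_in − V_code = -1.5765062 − (-1.5765625000) = +56.3 µV.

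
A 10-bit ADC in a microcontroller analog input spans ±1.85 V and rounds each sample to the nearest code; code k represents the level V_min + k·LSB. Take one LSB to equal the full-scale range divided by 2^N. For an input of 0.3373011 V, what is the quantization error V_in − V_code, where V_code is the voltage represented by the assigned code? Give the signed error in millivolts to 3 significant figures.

+1.27 mV

The full-scale span is 1.85 − (-1.85) = 3.7 V. LSB = 3.7 V / 2^10 ≈ 3.613 mV.
(V_in − V_min)/LSB = (0.3373011 − (-1.85)) × 1024/3.7 = 605.3504 → nearest code k = 605.
V_code = -1.85 + (605/1024) × 3.7 = 0.3360351563 V.
Error = V_in − V_code = 0.3373011 − (0.3360351563) = +1.27 mV.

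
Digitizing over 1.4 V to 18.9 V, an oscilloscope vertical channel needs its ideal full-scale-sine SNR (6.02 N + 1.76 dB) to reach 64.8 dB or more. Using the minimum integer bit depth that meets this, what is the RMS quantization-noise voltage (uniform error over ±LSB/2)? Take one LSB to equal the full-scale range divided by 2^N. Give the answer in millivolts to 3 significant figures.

Range = 18.9 − (1.4) = 17.5 V.
N ≥ (64.8 − 1.76)/6.02 = 10.472 → N_min = 11.
LSB = 17.5 V / 2^11 = 8.5449 mV.
V_rms = LSB/√12 = 2.47 mV.

2.47 mV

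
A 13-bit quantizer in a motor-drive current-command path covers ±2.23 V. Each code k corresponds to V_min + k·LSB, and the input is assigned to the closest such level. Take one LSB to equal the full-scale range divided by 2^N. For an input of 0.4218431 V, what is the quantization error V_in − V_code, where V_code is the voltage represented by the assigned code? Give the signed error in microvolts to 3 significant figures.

−92.9 µV

The full-scale span is 2.23 − (-2.23) = 4.46 V. LSB = 4.46 V / 2^13 ≈ 0.5444 mV.
(V_in − V_min)/LSB = (0.4218431 − (-2.23)) × 8192/4.46 = 4870.8293 → nearest code k = 4871.
V_code = -2.23 + (4871/8192) × 4.46 = 0.4219360352 V.
Error = V_in − V_code = 0.4218431 − (0.4219360352) = −92.9 µV.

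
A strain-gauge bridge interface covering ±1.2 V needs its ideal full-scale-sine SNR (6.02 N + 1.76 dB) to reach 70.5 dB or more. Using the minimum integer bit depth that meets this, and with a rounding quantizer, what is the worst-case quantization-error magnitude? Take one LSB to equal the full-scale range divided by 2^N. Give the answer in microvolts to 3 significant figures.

Range = 1.2 − (-1.2) = 2.4 V.
Solving 6.02 N ≥ 70.5 − 1.76: N ≥ 11.419. Round up → N = 12.
One LSB is 2.4 V / 4096 = 0.58594 mV.
Max error for round-to-nearest is LSB/2 = 293 µV.

293 µV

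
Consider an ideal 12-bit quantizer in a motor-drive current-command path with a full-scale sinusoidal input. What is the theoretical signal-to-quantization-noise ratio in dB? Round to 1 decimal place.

6.02(12) + 1.76 = 72.24 + 1.76 = 74.00 dB.

74.0 dB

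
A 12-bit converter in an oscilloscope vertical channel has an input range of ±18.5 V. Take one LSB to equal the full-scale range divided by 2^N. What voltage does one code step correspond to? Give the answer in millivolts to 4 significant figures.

Range = 18.5 − (-18.5) = 37 V.
There are 2^12 = 4096 steps.
LSB = 37 V / 2^12 = 9.033 mV.

9.033 mV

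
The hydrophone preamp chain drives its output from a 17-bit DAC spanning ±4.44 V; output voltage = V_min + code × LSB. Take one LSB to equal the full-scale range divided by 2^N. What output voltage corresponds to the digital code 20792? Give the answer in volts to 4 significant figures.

The full-scale span is 4.44 − (-4.44) = 8.88 V. LSB = 8.88 V / 2^17.
V_out = -4.44 + 20792 × (8.88/131072) V
      = -4.44 + 1.40864 = -3.03136 V.

-3.031 V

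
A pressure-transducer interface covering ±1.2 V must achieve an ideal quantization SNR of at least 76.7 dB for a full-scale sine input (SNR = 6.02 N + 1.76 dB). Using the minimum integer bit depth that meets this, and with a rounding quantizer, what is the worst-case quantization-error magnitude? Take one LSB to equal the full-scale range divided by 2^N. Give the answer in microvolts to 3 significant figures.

The full-scale span is 1.2 − (-1.2) = 2.4 V.
Required N = ⌈(76.7 − 1.76)/6.02⌉ = ⌈12.449⌉ = 13.
LSB = 2.4 V / 2^13 = 292.97 µV.
Half an LSB is 146 µV.

146 µV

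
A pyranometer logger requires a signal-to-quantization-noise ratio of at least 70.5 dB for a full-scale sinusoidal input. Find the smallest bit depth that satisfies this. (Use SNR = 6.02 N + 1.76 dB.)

6.02 N + 1.76 ≥ 70.5 gives N ≥ 11.419, so the minimum integer is 12.

12 bits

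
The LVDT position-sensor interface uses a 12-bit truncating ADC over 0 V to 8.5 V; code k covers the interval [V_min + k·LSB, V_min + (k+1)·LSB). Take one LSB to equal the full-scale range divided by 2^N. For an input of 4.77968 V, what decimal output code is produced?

2303

Range is 8.5 V. LSB = 8.5 V / 2^12 ≈ 2.075 mV.
code = ⌊(V_in − V_min)/LSB⌋ = ⌊(V_in − V_min) × 2^12 / range⌋
     = ⌊(4.77968 − (0)) × 4096 / 8.5⌋ = ⌊4.77968 × 4096/8.5⌋
     = ⌊2303.243⌋ = 2303.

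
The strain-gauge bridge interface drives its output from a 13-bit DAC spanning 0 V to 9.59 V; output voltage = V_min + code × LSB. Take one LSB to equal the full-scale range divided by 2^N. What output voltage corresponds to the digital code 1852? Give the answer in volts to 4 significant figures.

Span = 9.59 V. LSB = 9.59 V / 2^13.
V_out = V_min + code × LSB = 0 V + 1852 × 9.59 V / 8192
      = 0 + 2.16805 = 2.16805 V.

2.168 V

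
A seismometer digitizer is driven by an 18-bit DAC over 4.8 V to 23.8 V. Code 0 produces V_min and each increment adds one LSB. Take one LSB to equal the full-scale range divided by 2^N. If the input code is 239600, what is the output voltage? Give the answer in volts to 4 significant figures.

Full-scale range = 23.8 V − (4.8 V) = 19 V. LSB = 19 V / 2^18.
V_out = 4.8 + 239600 × (19/262144) V
      = 4.8 V + 17.3660 V = 22.1660 V.

22.17 V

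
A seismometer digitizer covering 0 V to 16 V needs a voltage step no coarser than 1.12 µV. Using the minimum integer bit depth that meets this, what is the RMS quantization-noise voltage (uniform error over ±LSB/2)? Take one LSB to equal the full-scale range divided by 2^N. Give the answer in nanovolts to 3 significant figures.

275 nV

Span = 16 V.
Need 2^N ≥ 16 V / 1.12 µV = 1.429e7 → N_min = 24.
LSB = 16 V ÷ 2^24 = 16/16777216 V = 0.95367 µV.
V_rms = LSB/√12 = 275 nV.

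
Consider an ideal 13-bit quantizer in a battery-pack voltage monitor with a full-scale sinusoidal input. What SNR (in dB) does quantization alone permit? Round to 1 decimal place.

Ideal quantization SNR: 6.02 × 13 + 1.76 dB = 80.0 dB.

80.0 dB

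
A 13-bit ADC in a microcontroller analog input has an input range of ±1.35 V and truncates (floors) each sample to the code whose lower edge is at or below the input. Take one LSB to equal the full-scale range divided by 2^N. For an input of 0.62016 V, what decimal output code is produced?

Range = 1.35 − (-1.35) = 2.7 V. LSB = 2.7 V / 2^13 ≈ 329.6 µV.
V_in − V_min = 0.62016 − (-1.35) = 1.97016 V.
Divide by LSB: 1.97016 × 8192/2.7 = 5977.6114.
Truncating gives code 5977.

5977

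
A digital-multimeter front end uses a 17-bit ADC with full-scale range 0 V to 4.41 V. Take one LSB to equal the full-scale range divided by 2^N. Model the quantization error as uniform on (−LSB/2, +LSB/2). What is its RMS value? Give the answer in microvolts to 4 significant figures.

9.713 µV

Full-scale range = 4.41 V.
Step size = 4.41/131072 V = 33.6456 µV.
V_rms = LSB/√12 = 33.6456 µV / √12 = 9.713 µV.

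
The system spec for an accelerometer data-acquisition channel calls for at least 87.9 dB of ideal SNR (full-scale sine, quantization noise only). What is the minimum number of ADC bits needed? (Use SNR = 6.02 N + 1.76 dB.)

Required N = ⌈(87.9 − 1.76)/6.02⌉ = ⌈14.309⌉ = 15.

15 bits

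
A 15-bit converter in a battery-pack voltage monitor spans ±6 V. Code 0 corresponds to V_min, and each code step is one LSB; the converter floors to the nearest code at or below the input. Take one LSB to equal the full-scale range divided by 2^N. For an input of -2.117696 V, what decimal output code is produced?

10601

Full-scale range = 6 V − (-6 V) = 12 V. LSB = 12 V / 2^15 ≈ 366.2 µV.
(V_in − V_min) × 2^15/range = (-2.117696 − (-6)) × 32768/12 = 10601.278.
Floor → code = 10601.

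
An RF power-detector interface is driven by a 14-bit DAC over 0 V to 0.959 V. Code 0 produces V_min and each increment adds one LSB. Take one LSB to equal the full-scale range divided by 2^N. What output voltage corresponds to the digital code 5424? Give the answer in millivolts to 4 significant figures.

317.5 mV

Full-scale range = 0.959 V. LSB = 0.959 V / 2^14.
V_out = V_min + code × LSB = 0 V + 5424 × 0.959 V / 16384
      = 0 + 0.317481 = 0.317481 V.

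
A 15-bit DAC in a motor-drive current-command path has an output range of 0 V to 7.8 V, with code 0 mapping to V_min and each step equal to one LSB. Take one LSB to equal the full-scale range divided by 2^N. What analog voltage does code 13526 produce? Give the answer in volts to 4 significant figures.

Span = 7.8 V. LSB = 7.8 V / 2^15.
V_out = V_min + code × LSB = 0 V + 13526 × 7.8 V / 32768
      = 0 V + 3.21969 V = 3.21969 V.

3.220 V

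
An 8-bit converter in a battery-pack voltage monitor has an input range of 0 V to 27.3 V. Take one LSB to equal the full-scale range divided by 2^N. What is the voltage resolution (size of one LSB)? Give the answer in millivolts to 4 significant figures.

Span = 27.3 V.
There are 2^8 = 256 steps.
LSB = 27.3 V / 2^8 = 106.6 mV.

106.6 mV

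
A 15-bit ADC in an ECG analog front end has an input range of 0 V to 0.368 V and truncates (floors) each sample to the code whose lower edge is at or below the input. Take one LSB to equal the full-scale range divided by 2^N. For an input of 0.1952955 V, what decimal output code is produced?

Span = 0.368 V. LSB = 0.368 V / 2^15 ≈ 11.23 µV.
code = ⌊(V_in − V_min)/LSB⌋ = ⌊(V_in − V_min) × 2^15 / range⌋
     = ⌊(0.1952955 − (0)) × 32768 / 0.368⌋ = ⌊0.1952955 × 32768/0.368⌋
     = ⌊17389.791⌋ = 17389.

17389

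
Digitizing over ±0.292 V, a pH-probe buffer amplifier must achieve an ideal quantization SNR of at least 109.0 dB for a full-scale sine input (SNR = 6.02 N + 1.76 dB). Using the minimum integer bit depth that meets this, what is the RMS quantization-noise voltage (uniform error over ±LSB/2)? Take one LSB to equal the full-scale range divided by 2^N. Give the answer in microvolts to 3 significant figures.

Range = 0.292 − (-0.292) = 0.584 V.
N ≥ (109.0 − 1.76)/6.02 = 17.814 → N_min = 18.
LSB = 0.584 V ÷ 2^18 = 0.584/262144 V = 2.2278 µV.
RMS noise = LSB/√12 = 0.643 µV.

0.643 µV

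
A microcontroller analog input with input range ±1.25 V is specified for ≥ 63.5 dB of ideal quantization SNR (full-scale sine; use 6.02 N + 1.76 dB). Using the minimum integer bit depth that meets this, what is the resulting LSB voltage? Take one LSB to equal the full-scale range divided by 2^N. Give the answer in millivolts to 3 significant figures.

1.22 mV

The full-scale span is 1.25 − (-1.25) = 2.5 V.
Required N = ⌈(63.5 − 1.76)/6.02⌉ = ⌈10.256⌉ = 11.
Step size = 2.5/2048 V = 1.22 mV.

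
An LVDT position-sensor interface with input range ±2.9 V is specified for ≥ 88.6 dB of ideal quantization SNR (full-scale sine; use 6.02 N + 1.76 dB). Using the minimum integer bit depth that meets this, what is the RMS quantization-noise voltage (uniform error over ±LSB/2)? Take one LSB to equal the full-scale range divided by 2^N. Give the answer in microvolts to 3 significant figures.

51.1 µV

Full-scale range = 2.9 V − (-2.9 V) = 5.8 V.
N ≥ (88.6 − 1.76)/6.02 = 14.425 → N_min = 15.
Step size = 5.8/32768 V = 177.00 µV.
RMS noise = LSB/√12 = 51.1 µV.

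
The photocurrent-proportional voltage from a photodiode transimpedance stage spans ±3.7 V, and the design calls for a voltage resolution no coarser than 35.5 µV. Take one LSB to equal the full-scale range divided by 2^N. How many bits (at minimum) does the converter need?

Range = 3.7 − (-3.7) = 7.4 V.
7.4 V / 35.5 µV = 208500. Since 2^17 = 131072 and 2^18 = 262144, N = 18.

18 bits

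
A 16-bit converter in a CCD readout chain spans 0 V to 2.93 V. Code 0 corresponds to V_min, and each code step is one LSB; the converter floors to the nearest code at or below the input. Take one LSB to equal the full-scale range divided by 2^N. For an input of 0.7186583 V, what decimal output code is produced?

16074

V_FS = 2.93 V. LSB = 2.93 V / 2^16 ≈ 44.71 µV.
V_in − V_min = 0.7186583 − (0) = 0.7186583 V.
Divide by LSB: 0.7186583 × 65536/2.93 = 16074.3994.
Truncating gives code 16074.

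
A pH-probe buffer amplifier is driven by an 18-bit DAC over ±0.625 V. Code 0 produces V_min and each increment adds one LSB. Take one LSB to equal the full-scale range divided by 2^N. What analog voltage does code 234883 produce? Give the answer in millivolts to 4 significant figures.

495.0 mV

The full-scale span is 0.625 − (-0.625) = 1.25 V. LSB = 1.25 V / 2^18.
V_out = -0.625 + 234883 × (1.25/262144) V
      = -0.625 + 1.12001 = 0.495009 V.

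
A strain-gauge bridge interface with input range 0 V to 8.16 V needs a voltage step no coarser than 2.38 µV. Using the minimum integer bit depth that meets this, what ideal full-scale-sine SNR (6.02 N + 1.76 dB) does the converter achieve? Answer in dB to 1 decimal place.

Span = 8.16 V.
Required number of levels: 8.16/2.38 µV = 3.4286e6; smallest N with 2^N ≥ that is 22.
6.02(22) + 1.76 = 134.20 dB.

134.2 dB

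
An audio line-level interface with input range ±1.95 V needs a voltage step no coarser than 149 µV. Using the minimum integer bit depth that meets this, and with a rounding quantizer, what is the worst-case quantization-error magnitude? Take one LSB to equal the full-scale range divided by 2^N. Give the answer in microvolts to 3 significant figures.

59.5 µV

Full-scale range = 1.95 V − (-1.95 V) = 3.9 V.
Levels needed ≥ 3.9/149 µV = 26170. 2^15 = 32768 suffices, so N_min = 15.
One LSB is 3.9 V / 32768 = 119.02 µV.
Half an LSB is 59.5 µV.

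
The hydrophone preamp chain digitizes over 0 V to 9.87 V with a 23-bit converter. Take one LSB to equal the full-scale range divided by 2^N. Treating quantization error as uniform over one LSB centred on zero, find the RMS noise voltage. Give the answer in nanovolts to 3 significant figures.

340 nV

Range is 9.87 V.
LSB = 9.87 V ÷ 2^23 = 9.87/8388608 V = 1.1766 µV.
σ_q = LSB/√12 = 1.1766 µV/3.4641 = 340 nV.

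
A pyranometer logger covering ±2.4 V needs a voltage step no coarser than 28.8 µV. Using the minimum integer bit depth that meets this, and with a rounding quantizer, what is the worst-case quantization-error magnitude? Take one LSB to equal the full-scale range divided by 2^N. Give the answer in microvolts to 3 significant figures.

The full-scale span is 2.4 − (-2.4) = 4.8 V.
4.8 V / 28.8 µV = 166700. Since 2^17 = 131072 and 2^18 = 262144, N = 18.
Step size = 4.8/262144 V = 18.311 µV.
Max error for round-to-nearest is LSB/2 = 9.16 µV.

9.16 µV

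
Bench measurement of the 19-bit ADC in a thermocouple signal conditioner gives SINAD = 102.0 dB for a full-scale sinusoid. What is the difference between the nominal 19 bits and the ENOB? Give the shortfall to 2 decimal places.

N_eff = (102.0 − 1.76)/6.02 = 16.6512 bits.
Shortfall = 19 − 16.6512 = 2.3488 bits.

2.35 bits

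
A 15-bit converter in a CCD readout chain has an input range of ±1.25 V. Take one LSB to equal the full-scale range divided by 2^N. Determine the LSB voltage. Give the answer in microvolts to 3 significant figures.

The full-scale span is 1.25 − (-1.25) = 2.5 V.
2^15 = 32768 levels.
One LSB is 2.5 V / 32768 = 76.3 µV.

76.3 µV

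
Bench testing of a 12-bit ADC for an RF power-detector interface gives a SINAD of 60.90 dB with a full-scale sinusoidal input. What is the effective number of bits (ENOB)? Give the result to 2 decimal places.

ENOB = (SINAD − 1.76) / 6.02 = (60.90 − 1.76) / 6.02 = 59.14 / 6.02 = 9.8239.

9.82 bits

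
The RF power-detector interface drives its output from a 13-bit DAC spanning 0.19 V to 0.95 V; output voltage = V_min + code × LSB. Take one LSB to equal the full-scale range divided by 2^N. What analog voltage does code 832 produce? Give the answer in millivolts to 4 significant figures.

267.2 mV

Range = 0.95 − (0.19) = 0.76 V. LSB = 0.76 V / 2^13.
V_out = 0.19 + 832 × (0.76/8192) V
      = 0.19 + 0.0771875 = 0.267188 V.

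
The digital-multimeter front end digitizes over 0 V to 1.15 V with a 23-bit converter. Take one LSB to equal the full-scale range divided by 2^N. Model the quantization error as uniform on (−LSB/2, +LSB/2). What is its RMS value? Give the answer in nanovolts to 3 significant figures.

39.6 nV

Range is 1.15 V.
Step size = 1.15/8388608 V = 137.09 nV.
V_rms = LSB/√12 = 137.09 nV / √12 = 39.6 nV.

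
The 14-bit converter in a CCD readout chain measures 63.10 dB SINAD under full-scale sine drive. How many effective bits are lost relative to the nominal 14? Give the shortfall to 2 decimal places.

Effective bits = (63.10 − 1.76)/6.02 = 10.1894.
14 − 10.1894 = 3.81 bits below nominal.

3.81 bits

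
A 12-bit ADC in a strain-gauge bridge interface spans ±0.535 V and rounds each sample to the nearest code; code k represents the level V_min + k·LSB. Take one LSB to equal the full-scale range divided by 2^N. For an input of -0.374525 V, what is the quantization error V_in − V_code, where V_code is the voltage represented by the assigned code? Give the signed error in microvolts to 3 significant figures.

+79.5 µV

Full-scale range = 0.535 V − (-0.535 V) = 1.07 V. LSB = 1.07 V / 2^12 ≈ 261.2 µV.
Position in LSBs: (-0.374525 − (-0.535)) × 4096/1.07 = 614.3043; rounding gives k = 614.
V_code = -0.535 + (614/4096) × 1.07 = -0.3746044922 V.
e = -0.374525 − (-0.3746044922) = +79.5 µV.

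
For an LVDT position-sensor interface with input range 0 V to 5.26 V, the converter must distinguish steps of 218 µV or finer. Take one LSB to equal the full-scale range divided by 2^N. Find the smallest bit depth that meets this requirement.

V_FS = 5.26 V.
Required number of levels: 5.26/218 µV = 24128; smallest N with 2^N ≥ that is 15.

15 bits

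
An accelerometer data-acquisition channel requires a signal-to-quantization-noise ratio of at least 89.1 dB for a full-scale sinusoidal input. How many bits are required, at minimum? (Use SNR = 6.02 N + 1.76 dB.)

Required N = ⌈(89.1 − 1.76)/6.02⌉ = ⌈14.508⌉ = 15.

15 bits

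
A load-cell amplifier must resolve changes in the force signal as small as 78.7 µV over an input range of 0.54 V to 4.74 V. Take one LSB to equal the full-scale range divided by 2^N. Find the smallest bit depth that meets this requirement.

16 bits

The full-scale span is 4.74 − (0.54) = 4.2 V.
4.2 V / 78.7 µV = 53370. Since 2^15 = 32768 and 2^16 = 65536, N = 16.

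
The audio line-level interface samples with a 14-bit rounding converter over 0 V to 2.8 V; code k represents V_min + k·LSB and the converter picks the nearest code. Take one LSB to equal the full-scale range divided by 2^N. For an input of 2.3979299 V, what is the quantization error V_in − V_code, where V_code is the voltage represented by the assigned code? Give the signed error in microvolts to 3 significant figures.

+53.9 µV

Range is 2.8 V. LSB = 2.8 V / 2^14 ≈ 170.9 µV.
(2.3979299 − (0)) / LSB = 2.3979299 × 16384/2.8 = 14031.3155. Nearest integer: k = 14031.
Reconstructed level: 0 + 14031 × 2.8/16384 V = 2.3978759766 V.
V_in − V_code = 2.3979299 − (2.3978759766) = +53.9 µV.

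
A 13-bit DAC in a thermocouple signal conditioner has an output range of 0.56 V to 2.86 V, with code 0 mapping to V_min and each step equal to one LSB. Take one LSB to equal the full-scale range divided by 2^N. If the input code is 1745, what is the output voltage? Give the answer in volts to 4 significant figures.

1.050 V

The full-scale span is 2.86 − (0.56) = 2.3 V. LSB = 2.3 V / 2^13.
Output = V_min + (1745/8192) × range = 0.56 + 0.213013 × 2.3 V
      = 0.56 V + 0.489929 V = 1.04993 V.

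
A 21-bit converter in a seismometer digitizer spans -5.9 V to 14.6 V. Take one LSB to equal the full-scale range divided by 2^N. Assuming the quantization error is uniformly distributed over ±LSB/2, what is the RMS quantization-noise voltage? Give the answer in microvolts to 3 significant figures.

2.82 µV

Full-scale range = 14.6 V − (-5.9 V) = 20.5 V.
One LSB is 20.5 V / 2097152 = 9.7752 µV.
For a uniform distribution on [−LSB/2, +LSB/2], V_rms = LSB/√12 = 9.7752 µV/3.4641 = 2.82 µV.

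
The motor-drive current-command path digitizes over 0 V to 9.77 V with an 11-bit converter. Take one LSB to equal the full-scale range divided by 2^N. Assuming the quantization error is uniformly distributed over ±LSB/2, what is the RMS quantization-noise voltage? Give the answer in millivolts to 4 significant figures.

Span = 9.77 V.
Step size = 9.77/2048 V = 4.77051 mV.
V_rms = LSB/√12 = 4.77051 mV / √12 = 1.377 mV.

1.377 mV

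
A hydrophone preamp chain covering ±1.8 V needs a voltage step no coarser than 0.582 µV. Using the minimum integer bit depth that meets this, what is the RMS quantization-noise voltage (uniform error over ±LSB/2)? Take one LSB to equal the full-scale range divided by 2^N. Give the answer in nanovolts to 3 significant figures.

124 nV

The full-scale span is 1.8 − (-1.8) = 3.6 V.
Required number of levels: 3.6/0.582 µV = 6.1856e6; smallest N with 2^N ≥ that is 23.
Step size = 3.6/8388608 V = 429.15 nV.
V_rms = LSB/√12 = 124 nV.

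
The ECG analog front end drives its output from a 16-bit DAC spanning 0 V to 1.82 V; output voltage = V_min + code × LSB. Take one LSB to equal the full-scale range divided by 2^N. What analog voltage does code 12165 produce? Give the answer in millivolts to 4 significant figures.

337.8 mV

Range is 1.82 V. LSB = 1.82 V / 2^16.
Output = V_min + (12165/65536) × range = 0 + 0.185623 × 1.82 V
      = 0 + 0.337834 = 0.337834 V.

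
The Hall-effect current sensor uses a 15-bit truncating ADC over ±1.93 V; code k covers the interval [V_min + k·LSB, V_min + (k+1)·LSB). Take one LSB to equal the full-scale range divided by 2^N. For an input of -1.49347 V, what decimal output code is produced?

Range = 1.93 − (-1.93) = 3.86 V. LSB = 3.86 V / 2^15 ≈ 117.8 µV.
code = ⌊(V_in − V_min)/LSB⌋ = ⌊(V_in − V_min) × 2^15 / range⌋
     = ⌊(-1.49347 − (-1.93)) × 32768 / 3.86⌋ = ⌊0.43653 × 32768/3.86⌋
     = ⌊3705.755⌋ = 3705.

3705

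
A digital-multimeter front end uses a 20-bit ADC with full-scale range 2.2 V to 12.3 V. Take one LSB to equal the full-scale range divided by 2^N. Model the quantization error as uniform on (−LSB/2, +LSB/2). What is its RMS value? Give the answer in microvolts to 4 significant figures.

2.781 µV

Span: 12.3 V − (2.2 V) = 10.1 V.
Step size = 10.1/1048576 V = 9.63211 µV.
V_rms = LSB/√12 = 9.63211 µV / √12 = 2.781 µV.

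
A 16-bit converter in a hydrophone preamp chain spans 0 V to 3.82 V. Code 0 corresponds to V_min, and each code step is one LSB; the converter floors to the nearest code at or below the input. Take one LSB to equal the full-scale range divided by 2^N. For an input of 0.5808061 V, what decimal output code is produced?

Full-scale range = 3.82 V. LSB = 3.82 V / 2^16 ≈ 58.29 µV.
(V_in − V_min) × 2^16/range = (0.5808061 − (0)) × 65536/3.82 = 9964.322.
Floor → code = 9964.

9964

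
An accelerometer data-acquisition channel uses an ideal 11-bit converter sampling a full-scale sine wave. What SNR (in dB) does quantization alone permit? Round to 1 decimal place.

Ideal quantization SNR: 6.02 × 11 + 1.76 dB = 68.0 dB.

68.0 dB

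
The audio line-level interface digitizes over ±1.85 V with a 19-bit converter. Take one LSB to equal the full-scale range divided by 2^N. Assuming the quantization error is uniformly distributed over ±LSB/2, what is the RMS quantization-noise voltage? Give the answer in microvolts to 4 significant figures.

2.037 µV

Span: 1.85 V − (-1.85 V) = 3.7 V.
Step size = 3.7/524288 V = 7.05719 µV.
σ_q = LSB/√12 = 7.05719 µV/3.4641 = 2.037 µV.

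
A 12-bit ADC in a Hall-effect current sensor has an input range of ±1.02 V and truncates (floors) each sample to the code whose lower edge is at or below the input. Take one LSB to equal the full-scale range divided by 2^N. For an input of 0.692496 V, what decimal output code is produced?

3438

Full-scale range = 1.02 V − (-1.02 V) = 2.04 V. LSB = 2.04 V / 2^12 ≈ 498.0 µV.
(V_in − V_min) × 2^12/range = (0.692496 − (-1.02)) × 4096/2.04 = 3438.423.
Floor → code = 3438.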